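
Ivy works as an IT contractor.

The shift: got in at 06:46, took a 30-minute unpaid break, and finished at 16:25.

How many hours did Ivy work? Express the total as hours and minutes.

9 h 9 min

The shift: 06:46–16:25 = 9 h 39 min; less 30 min break → 9 h 9 min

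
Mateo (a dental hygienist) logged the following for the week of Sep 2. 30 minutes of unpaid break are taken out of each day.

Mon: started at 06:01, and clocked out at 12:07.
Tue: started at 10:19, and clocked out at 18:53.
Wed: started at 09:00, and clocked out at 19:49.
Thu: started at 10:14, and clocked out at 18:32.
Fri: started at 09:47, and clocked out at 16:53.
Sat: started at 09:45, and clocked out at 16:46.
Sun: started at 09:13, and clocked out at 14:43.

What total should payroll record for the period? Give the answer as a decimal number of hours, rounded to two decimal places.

49.90 hours

Mon: 06:01–12:07 = 6 h 6 min; less 30 min break → 5 h 36 min
Tue: 10:19–18:53 = 8 h 34 min; less 30 min break → 8 h 4 min
Wed: 09:00–19:49 = 10 h 49 min; less 30 min break → 10 h 19 min
Thu: 10:14–18:32 = 8 h 18 min; less 30 min break → 7 h 48 min
Fri: 09:47–16:53 = 7 h 6 min; less 30 min break → 6 h 36 min
Sat: 09:45–16:46 = 7 h 1 min; less 30 min break → 6 h 31 min
Sun: 09:13–14:43 = 5 h 30 min; less 30 min break → 5 h 0 min
Total: 5 h 36 min + 8 h 4 min + 10 h 19 min + 7 h 48 min + 6 h 36 min + 6 h 31 min + 5 h 0 min = 49 h 54 min.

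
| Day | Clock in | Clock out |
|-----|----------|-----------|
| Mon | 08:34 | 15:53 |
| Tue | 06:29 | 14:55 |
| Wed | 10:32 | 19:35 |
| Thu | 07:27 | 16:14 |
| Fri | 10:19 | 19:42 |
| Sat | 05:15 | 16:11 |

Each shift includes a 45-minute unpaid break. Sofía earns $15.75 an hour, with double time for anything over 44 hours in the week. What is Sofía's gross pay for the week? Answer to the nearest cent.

Mon: 08:34–15:53 = 7 h 19 min; less 45 min break → 6 h 34 min
Tue: 06:29–14:55 = 8 h 26 min; less 45 min break → 7 h 41 min
Wed: 10:32–19:35 = 9 h 3 min; less 45 min break → 8 h 18 min
Thu: 07:27–16:14 = 8 h 47 min; less 45 min break → 8 h 2 min
Fri: 10:19–19:42 = 9 h 23 min; less 45 min break → 8 h 38 min
Sat: 05:15–16:11 = 10 h 56 min; less 45 min break → 10 h 11 min
Total worked: 49 h 24 min = 2964 min.
Regular 44 h 0 min = 2640 min at $15.75/h; overtime 5 h 24 min = 324 min at $31.50/h.
Pay = (2640 × $15.75 + 324 × $31.50) ÷ 60 = $863.10.

$863.10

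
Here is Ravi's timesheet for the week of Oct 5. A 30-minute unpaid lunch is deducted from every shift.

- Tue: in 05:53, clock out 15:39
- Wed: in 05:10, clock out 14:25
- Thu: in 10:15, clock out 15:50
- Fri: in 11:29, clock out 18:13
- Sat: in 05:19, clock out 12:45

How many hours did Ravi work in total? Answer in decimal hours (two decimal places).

Tue: 05:53–15:39 = 9 h 46 min; less 30 min break → 9 h 16 min
Wed: 05:10–14:25 = 9 h 15 min; less 30 min break → 8 h 45 min
Thu: 10:15–15:50 = 5 h 35 min; less 30 min break → 5 h 5 min
Fri: 11:29–18:13 = 6 h 44 min; less 30 min break → 6 h 14 min
Sat: 05:19–12:45 = 7 h 26 min; less 30 min break → 6 h 56 min
Total: 9 h 16 min + 8 h 45 min + 5 h 5 min + 6 h 14 min + 6 h 56 min = 36 h 16 min.

36.27 hours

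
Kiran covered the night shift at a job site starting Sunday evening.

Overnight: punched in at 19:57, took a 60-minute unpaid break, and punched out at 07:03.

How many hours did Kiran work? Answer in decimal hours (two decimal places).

10.10 hours

Overnight: 19:57 → midnight = 4 h 3 min; midnight → 07:03 = 7 h 3 min; span 11 h 6 min; less 60 min break → 10 h 6 min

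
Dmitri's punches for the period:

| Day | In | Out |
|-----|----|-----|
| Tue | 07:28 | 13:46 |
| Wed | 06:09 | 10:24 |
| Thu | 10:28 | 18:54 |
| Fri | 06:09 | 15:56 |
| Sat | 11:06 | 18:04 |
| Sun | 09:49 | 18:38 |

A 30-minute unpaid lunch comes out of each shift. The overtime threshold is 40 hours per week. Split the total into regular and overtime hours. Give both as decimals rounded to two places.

Regular 40.00 hours, overtime 1.55 hours

Tue: 07:28–13:46 = 6 h 18 min; less 30 min break → 5 h 48 min
Wed: 06:09–10:24 = 4 h 15 min; less 30 min break → 3 h 45 min
Thu: 10:28–18:54 = 8 h 26 min; less 30 min break → 7 h 56 min
Fri: 06:09–15:56 = 9 h 47 min; less 30 min break → 9 h 17 min
Sat: 11:06–18:04 = 6 h 58 min; less 30 min break → 6 h 28 min
Sun: 09:49–18:38 = 8 h 49 min; less 30 min break → 8 h 19 min
Total worked: 41 h 33 min = 41.55 h.
Threshold 40 h → overtime 1 h 33 min, regular 40 h 0 min.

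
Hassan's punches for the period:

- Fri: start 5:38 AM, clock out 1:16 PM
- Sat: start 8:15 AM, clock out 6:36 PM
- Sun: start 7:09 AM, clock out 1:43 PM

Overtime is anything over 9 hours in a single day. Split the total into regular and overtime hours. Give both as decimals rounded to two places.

Regular 23.20 hours, overtime 1.35 hours

Fri: 5:38 AM–1:16 PM = 7 h 38 min
Sat: 8:15 AM–6:36 PM = 10 h 21 min
Sun: 7:09 AM–1:43 PM = 6 h 34 min
Fri reg 7 h 38 min / OT 0 h 0 min; Sat reg 9 h 0 min / OT 1 h 21 min; Sun reg 6 h 34 min / OT 0 h 0 min.
Totals: regular 23 h 12 min, overtime 1 h 21 min.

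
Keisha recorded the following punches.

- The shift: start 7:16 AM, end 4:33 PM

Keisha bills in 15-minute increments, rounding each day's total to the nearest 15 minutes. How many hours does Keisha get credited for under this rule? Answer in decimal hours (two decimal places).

The shift: 7:16 AM–4:33 PM = 9 h 17 min → rounds to 9 h 15 min

9.25 hours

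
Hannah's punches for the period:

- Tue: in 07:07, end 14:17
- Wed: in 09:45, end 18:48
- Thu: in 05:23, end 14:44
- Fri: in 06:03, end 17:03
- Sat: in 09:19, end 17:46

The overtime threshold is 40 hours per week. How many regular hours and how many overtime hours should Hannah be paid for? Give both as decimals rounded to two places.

Tue: 07:07–14:17 = 7 h 10 min
Wed: 09:45–18:48 = 9 h 3 min
Thu: 05:23–14:44 = 9 h 21 min
Fri: 06:03–17:03 = 11 h 0 min
Sat: 09:19–17:46 = 8 h 27 min
Total worked: 45 h 1 min = 45.02 h.
Threshold 40 h → overtime 5 h 1 min, regular 40 h 0 min.

Regular 40.00 hours, overtime 5.02 hours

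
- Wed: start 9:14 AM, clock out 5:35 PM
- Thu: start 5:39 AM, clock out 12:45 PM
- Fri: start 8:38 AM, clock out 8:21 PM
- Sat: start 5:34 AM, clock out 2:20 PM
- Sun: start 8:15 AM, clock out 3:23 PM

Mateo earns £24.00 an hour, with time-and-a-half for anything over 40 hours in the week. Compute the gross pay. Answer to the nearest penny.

£1070.40

Wed: 9:14 AM–5:35 PM = 8 h 21 min
Thu: 5:39 AM–12:45 PM = 7 h 6 min
Fri: 8:38 AM–8:21 PM = 11 h 43 min
Sat: 5:34 AM–2:20 PM = 8 h 46 min
Sun: 8:15 AM–3:23 PM = 7 h 8 min
Total worked: 43 h 4 min = 2584 min.
Regular 40 h 0 min = 2400 min at £24.00/h; overtime 3 h 4 min = 184 min at £36.00/h.
Pay = (2400 × £24.00 + 184 × £36.00) ÷ 60 = £1070.40.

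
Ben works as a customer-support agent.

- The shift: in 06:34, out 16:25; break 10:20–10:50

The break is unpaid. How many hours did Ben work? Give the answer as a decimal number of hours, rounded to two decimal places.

9.35 hours

The shift: 06:34–16:25 = 9 h 51 min; less 30 min break → 9 h 21 min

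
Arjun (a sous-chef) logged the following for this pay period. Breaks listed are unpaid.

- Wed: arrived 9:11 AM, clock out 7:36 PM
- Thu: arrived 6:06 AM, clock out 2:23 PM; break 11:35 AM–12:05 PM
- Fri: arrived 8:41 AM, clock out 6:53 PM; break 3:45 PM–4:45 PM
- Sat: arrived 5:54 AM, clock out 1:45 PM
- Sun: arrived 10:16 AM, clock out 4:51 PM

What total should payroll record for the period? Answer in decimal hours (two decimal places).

Wed: 9:11 AM–7:36 PM = 10 h 25 min
Thu: 6:06 AM–2:23 PM = 8 h 17 min; less 30 min break → 7 h 47 min
Fri: 8:41 AM–6:53 PM = 10 h 12 min; less 60 min break → 9 h 12 min
Sat: 5:54 AM–1:45 PM = 7 h 51 min
Sun: 10:16 AM–4:51 PM = 6 h 35 min
Total: 10 h 25 min + 7 h 47 min + 9 h 12 min + 7 h 51 min + 6 h 35 min = 41 h 50 min.

41.83 hours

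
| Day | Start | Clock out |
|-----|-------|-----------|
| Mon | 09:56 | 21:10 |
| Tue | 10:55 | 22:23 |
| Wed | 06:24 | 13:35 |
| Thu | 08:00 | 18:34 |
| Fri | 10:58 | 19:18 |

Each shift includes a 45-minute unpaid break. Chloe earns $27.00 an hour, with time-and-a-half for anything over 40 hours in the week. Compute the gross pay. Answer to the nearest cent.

Mon: 09:56–21:10 = 11 h 14 min; less 45 min break → 10 h 29 min
Tue: 10:55–22:23 = 11 h 28 min; less 45 min break → 10 h 43 min
Wed: 06:24–13:35 = 7 h 11 min; less 45 min break → 6 h 26 min
Thu: 08:00–18:34 = 10 h 34 min; less 45 min break → 9 h 49 min
Fri: 10:58–19:18 = 8 h 20 min; less 45 min break → 7 h 35 min
Total worked: 45 h 2 min = 2702 min.
Regular 40 h 0 min = 2400 min at $27.00/h; overtime 5 h 2 min = 302 min at $40.50/h.
Pay = (2400 × $27.00 + 302 × $40.50) ÷ 60 = $1283.85.

$1283.85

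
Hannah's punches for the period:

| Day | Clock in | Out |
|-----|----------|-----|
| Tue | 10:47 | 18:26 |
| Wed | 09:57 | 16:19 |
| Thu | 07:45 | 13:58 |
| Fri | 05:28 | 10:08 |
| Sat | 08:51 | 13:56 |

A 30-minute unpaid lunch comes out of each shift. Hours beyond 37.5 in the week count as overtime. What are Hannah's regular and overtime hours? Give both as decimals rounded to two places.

Tue: 10:47–18:26 = 7 h 39 min; less 30 min break → 7 h 9 min
Wed: 09:57–16:19 = 6 h 22 min; less 30 min break → 5 h 52 min
Thu: 07:45–13:58 = 6 h 13 min; less 30 min break → 5 h 43 min
Fri: 05:28–10:08 = 4 h 40 min; less 30 min break → 4 h 10 min
Sat: 08:51–13:56 = 5 h 5 min; less 30 min break → 4 h 35 min
Total worked: 27 h 29 min = 27.48 h.
Threshold 37.5 h → overtime 0 h 0 min, regular 27 h 29 min.

Regular 27.48 hours, overtime 0.00 hours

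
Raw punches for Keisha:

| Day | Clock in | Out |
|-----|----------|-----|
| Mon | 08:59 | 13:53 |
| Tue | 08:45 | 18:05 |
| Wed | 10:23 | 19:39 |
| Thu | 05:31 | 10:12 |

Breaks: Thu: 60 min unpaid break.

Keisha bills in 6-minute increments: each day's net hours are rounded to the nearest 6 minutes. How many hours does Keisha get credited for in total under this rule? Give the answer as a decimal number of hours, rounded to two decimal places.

Mon: 08:59–13:53 = 4 h 54 min → rounds to 4 h 54 min
Tue: 08:45–18:05 = 9 h 20 min → rounds to 9 h 18 min
Wed: 10:23–19:39 = 9 h 16 min → rounds to 9 h 18 min
Thu: 05:31–10:12 = 4 h 41 min − 60 min = 3 h 41 min → rounds to 3 h 42 min
Total credited: 27 h 12 min.

27.20 hours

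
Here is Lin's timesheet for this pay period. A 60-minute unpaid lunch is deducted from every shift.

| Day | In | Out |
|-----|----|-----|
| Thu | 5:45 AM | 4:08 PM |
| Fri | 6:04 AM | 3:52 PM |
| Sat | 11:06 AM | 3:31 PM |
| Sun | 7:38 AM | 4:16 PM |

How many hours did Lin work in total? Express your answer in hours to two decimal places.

29.23 hours

Thu: 5:45 AM–4:08 PM = 10 h 23 min; less 60 min break → 9 h 23 min
Fri: 6:04 AM–3:52 PM = 9 h 48 min; less 60 min break → 8 h 48 min
Sat: 11:06 AM–3:31 PM = 4 h 25 min; less 60 min break → 3 h 25 min
Sun: 7:38 AM–4:16 PM = 8 h 38 min; less 60 min break → 7 h 38 min
Total: 9 h 23 min + 8 h 48 min + 3 h 25 min + 7 h 38 min = 29 h 14 min.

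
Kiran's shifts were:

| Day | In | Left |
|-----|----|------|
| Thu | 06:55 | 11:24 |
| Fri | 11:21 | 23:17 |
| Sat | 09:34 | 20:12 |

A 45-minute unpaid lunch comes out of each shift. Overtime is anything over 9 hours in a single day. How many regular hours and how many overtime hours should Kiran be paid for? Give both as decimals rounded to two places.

Thu: 06:55–11:24 = 4 h 29 min; less 45 min break → 3 h 44 min
Fri: 11:21–23:17 = 11 h 56 min; less 45 min break → 11 h 11 min
Sat: 09:34–20:12 = 10 h 38 min; less 45 min break → 9 h 53 min
Thu reg 3 h 44 min / OT 0 h 0 min; Fri reg 9 h 0 min / OT 2 h 11 min; Sat reg 9 h 0 min / OT 0 h 53 min.
Totals: regular 21 h 44 min, overtime 3 h 4 min.

Regular 21.73 hours, overtime 3.07 hours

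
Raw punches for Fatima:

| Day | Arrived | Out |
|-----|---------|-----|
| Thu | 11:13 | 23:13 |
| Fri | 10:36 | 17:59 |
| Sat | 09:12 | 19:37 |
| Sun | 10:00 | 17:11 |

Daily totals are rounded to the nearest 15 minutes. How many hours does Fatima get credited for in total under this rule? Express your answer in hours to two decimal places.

37.25 hours

Thu: 11:13–23:13 = 12 h 0 min → rounds to 12 h 0 min
Fri: 10:36–17:59 = 7 h 23 min → rounds to 7 h 30 min
Sat: 09:12–19:37 = 10 h 25 min → rounds to 10 h 30 min
Sun: 10:00–17:11 = 7 h 11 min → rounds to 7 h 15 min
Total credited: 37 h 15 min.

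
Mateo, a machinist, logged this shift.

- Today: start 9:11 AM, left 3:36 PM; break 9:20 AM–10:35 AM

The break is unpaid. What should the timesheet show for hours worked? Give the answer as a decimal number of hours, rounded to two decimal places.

5.17 hours

Today: 9:11 AM–3:36 PM = 6 h 25 min; less 75 min break → 5 h 10 min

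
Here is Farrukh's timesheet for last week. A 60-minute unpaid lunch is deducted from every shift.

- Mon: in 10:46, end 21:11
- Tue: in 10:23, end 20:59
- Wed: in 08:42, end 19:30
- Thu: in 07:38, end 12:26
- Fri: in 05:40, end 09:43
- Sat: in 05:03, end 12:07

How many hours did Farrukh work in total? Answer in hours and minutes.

41 h 44 min

Mon: 10:46–21:11 = 10 h 25 min; less 60 min break → 9 h 25 min
Tue: 10:23–20:59 = 10 h 36 min; less 60 min break → 9 h 36 min
Wed: 08:42–19:30 = 10 h 48 min; less 60 min break → 9 h 48 min
Thu: 07:38–12:26 = 4 h 48 min; less 60 min break → 3 h 48 min
Fri: 05:40–09:43 = 4 h 3 min; less 60 min break → 3 h 3 min
Sat: 05:03–12:07 = 7 h 4 min; less 60 min break → 6 h 4 min
Total: 9 h 25 min + 9 h 36 min + 9 h 48 min + 3 h 48 min + 3 h 3 min + 6 h 4 min = 41 h 44 min.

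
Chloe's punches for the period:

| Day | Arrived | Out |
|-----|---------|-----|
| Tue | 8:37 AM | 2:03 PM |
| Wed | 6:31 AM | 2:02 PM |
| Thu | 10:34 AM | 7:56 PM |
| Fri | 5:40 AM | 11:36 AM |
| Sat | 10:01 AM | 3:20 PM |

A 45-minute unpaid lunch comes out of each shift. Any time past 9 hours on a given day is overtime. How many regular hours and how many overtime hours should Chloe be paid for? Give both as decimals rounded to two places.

Tue: 8:37 AM–2:03 PM = 5 h 26 min; less 45 min break → 4 h 41 min
Wed: 6:31 AM–2:02 PM = 7 h 31 min; less 45 min break → 6 h 46 min
Thu: 10:34 AM–7:56 PM = 9 h 22 min; less 45 min break → 8 h 37 min
Fri: 5:40 AM–11:36 AM = 5 h 56 min; less 45 min break → 5 h 11 min
Sat: 10:01 AM–3:20 PM = 5 h 19 min; less 45 min break → 4 h 34 min
Tue reg 4 h 41 min / OT 0 h 0 min; Wed reg 6 h 46 min / OT 0 h 0 min; Thu reg 8 h 37 min / OT 0 h 0 min; Fri reg 5 h 11 min / OT 0 h 0 min; Sat reg 4 h 34 min / OT 0 h 0 min.
Totals: regular 29 h 49 min, overtime 0 h 0 min.

Regular 29.82 hours, overtime 0.00 hours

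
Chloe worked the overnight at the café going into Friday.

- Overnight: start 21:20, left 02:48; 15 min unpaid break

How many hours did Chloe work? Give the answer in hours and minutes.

5 h 13 min

Overnight: 21:20 → midnight = 2 h 40 min; midnight → 02:48 = 2 h 48 min; span 5 h 28 min; less 15 min break → 5 h 13 min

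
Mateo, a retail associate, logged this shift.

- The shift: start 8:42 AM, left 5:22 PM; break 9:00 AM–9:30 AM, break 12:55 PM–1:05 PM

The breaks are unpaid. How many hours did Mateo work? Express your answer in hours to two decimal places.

8.00 hours

The shift: 8:42 AM–5:22 PM = 8 h 40 min; less 40 min break → 8 h 0 min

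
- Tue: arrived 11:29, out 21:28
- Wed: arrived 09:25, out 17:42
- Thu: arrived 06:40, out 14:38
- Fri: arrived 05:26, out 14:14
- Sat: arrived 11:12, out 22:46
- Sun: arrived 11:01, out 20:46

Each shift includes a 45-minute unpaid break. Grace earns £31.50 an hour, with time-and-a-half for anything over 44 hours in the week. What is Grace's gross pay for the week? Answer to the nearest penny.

Tue: 11:29–21:28 = 9 h 59 min; less 45 min break → 9 h 14 min
Wed: 09:25–17:42 = 8 h 17 min; less 45 min break → 7 h 32 min
Thu: 06:40–14:38 = 7 h 58 min; less 45 min break → 7 h 13 min
Fri: 05:26–14:14 = 8 h 48 min; less 45 min break → 8 h 3 min
Sat: 11:12–22:46 = 11 h 34 min; less 45 min break → 10 h 49 min
Sun: 11:01–20:46 = 9 h 45 min; less 45 min break → 9 h 0 min
Total worked: 51 h 51 min = 3111 min.
Regular 44 h 0 min = 2640 min at £31.50/h; overtime 7 h 51 min = 471 min at £47.25/h.
Pay = (2640 × £31.50 + 471 × £47.25) ÷ 60 = £1756.91.

£1756.91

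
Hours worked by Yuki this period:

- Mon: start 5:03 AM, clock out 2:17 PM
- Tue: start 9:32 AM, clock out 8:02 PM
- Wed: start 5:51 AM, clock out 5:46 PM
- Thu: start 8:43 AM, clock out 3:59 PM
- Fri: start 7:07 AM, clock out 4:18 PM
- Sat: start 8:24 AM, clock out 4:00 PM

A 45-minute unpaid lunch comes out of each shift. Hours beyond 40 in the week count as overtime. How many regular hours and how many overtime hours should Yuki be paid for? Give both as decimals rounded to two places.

Mon: 5:03 AM–2:17 PM = 9 h 14 min; less 45 min break → 8 h 29 min
Tue: 9:32 AM–8:02 PM = 10 h 30 min; less 45 min break → 9 h 45 min
Wed: 5:51 AM–5:46 PM = 11 h 55 min; less 45 min break → 11 h 10 min
Thu: 8:43 AM–3:59 PM = 7 h 16 min; less 45 min break → 6 h 31 min
Fri: 7:07 AM–4:18 PM = 9 h 11 min; less 45 min break → 8 h 26 min
Sat: 8:24 AM–4:00 PM = 7 h 36 min; less 45 min break → 6 h 51 min
Total worked: 51 h 12 min = 51.20 h.
Threshold 40 h → overtime 11 h 12 min, regular 40 h 0 min.

Regular 40.00 hours, overtime 11.20 hours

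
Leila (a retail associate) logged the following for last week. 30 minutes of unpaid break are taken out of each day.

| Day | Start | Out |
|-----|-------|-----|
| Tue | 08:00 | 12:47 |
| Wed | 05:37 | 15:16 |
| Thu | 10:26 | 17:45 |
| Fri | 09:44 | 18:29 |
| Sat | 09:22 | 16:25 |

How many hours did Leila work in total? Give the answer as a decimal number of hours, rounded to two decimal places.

35.05 hours

Tue: 08:00–12:47 = 4 h 47 min; less 30 min break → 4 h 17 min
Wed: 05:37–15:16 = 9 h 39 min; less 30 min break → 9 h 9 min
Thu: 10:26–17:45 = 7 h 19 min; less 30 min break → 6 h 49 min
Fri: 09:44–18:29 = 8 h 45 min; less 30 min break → 8 h 15 min
Sat: 09:22–16:25 = 7 h 3 min; less 30 min break → 6 h 33 min
Total: 4 h 17 min + 9 h 9 min + 6 h 49 min + 8 h 15 min + 6 h 33 min = 35 h 3 min.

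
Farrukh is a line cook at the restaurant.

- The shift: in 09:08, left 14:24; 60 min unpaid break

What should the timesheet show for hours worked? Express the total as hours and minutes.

4 h 16 min

The shift: 09:08–14:24 = 5 h 16 min; less 60 min break → 4 h 16 min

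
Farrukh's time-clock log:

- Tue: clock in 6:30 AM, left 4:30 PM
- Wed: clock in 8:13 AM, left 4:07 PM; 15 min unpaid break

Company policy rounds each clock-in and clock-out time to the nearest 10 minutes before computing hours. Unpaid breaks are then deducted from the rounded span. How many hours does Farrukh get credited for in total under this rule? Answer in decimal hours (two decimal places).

Tue: in 6:30 AM→6:30 AM, out 4:30 PM→4:30 PM; 10 h 0 min
Wed: in 8:13 AM→8:10 AM, out 4:07 PM→4:10 PM; 8 h 0 min − 15 min = 7 h 45 min
Total credited: 17 h 45 min.

17.75 hours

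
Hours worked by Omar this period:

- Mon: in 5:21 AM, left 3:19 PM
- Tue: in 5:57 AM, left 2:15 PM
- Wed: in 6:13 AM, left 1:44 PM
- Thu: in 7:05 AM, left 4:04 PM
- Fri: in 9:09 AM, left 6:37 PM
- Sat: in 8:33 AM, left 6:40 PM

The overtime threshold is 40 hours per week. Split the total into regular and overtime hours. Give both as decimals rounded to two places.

Regular 40.00 hours, overtime 14.35 hours

Mon: 5:21 AM–3:19 PM = 9 h 58 min
Tue: 5:57 AM–2:15 PM = 8 h 18 min
Wed: 6:13 AM–1:44 PM = 7 h 31 min
Thu: 7:05 AM–4:04 PM = 8 h 59 min
Fri: 9:09 AM–6:37 PM = 9 h 28 min
Sat: 8:33 AM–6:40 PM = 10 h 7 min
Total worked: 54 h 21 min = 54.35 h.
Threshold 40 h → overtime 14 h 21 min, regular 40 h 0 min.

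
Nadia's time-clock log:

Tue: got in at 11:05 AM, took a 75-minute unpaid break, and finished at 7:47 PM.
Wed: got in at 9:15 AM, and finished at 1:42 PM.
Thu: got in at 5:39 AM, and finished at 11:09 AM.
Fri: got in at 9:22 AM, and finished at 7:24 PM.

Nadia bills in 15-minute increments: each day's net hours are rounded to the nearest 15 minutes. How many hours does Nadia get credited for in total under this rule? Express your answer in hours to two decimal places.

Tue: 11:05 AM–7:47 PM = 8 h 42 min − 75 min = 7 h 27 min → rounds to 7 h 30 min
Wed: 9:15 AM–1:42 PM = 4 h 27 min → rounds to 4 h 30 min
Thu: 5:39 AM–11:09 AM = 5 h 30 min → rounds to 5 h 30 min
Fri: 9:22 AM–7:24 PM = 10 h 2 min → rounds to 10 h 0 min
Total credited: 27 h 30 min.

27.50 hours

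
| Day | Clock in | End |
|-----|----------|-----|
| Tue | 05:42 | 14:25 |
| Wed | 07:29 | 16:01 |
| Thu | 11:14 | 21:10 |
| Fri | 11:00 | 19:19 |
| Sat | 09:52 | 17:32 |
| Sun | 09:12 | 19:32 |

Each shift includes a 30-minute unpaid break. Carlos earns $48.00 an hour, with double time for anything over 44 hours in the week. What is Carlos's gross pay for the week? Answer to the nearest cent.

Tue: 05:42–14:25 = 8 h 43 min; less 30 min break → 8 h 13 min
Wed: 07:29–16:01 = 8 h 32 min; less 30 min break → 8 h 2 min
Thu: 11:14–21:10 = 9 h 56 min; less 30 min break → 9 h 26 min
Fri: 11:00–19:19 = 8 h 19 min; less 30 min break → 7 h 49 min
Sat: 09:52–17:32 = 7 h 40 min; less 30 min break → 7 h 10 min
Sun: 09:12–19:32 = 10 h 20 min; less 30 min break → 9 h 50 min
Total worked: 50 h 30 min = 3030 min.
Regular 44 h 0 min = 2640 min at $48.00/h; overtime 6 h 30 min = 390 min at $96.00/h.
Pay = (2640 × $48.00 + 390 × $96.00) ÷ 60 = $2736.00.

$2736.00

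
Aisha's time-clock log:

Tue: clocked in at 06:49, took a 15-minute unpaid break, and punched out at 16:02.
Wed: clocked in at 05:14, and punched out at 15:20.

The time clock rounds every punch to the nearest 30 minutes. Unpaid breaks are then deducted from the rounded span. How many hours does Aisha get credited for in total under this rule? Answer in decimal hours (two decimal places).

Tue: in 06:49→07:00, out 16:02→16:00; 9 h 0 min − 15 min = 8 h 45 min
Wed: in 05:14→05:00, out 15:20→15:30; 10 h 30 min
Total credited: 19 h 15 min.

19.25 hours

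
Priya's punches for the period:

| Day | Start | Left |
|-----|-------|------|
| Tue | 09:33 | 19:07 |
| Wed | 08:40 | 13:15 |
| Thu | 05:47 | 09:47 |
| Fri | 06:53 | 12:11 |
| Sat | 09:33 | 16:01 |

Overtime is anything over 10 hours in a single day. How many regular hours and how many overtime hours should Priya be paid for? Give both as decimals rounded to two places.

Tue: 09:33–19:07 = 9 h 34 min
Wed: 08:40–13:15 = 4 h 35 min
Thu: 05:47–09:47 = 4 h 0 min
Fri: 06:53–12:11 = 5 h 18 min
Sat: 09:33–16:01 = 6 h 28 min
Tue reg 9 h 34 min / OT 0 h 0 min; Wed reg 4 h 35 min / OT 0 h 0 min; Thu reg 4 h 0 min / OT 0 h 0 min; Fri reg 5 h 18 min / OT 0 h 0 min; Sat reg 6 h 28 min / OT 0 h 0 min.
Totals: regular 29 h 55 min, overtime 0 h 0 min.

Regular 29.92 hours, overtime 0.00 hours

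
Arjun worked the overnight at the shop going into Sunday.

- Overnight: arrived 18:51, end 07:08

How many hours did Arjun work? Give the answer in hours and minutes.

Overnight: 18:51 → midnight = 5 h 9 min; midnight → 07:08 = 7 h 8 min; span 12 h 17 min

12 h 17 min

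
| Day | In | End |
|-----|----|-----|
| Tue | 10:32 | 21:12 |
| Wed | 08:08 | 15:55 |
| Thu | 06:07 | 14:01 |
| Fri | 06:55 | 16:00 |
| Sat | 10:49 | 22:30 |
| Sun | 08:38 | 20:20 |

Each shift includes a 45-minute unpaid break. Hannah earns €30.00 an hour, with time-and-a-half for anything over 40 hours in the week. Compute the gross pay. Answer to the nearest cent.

€1844.25

Tue: 10:32–21:12 = 10 h 40 min; less 45 min break → 9 h 55 min
Wed: 08:08–15:55 = 7 h 47 min; less 45 min break → 7 h 2 min
Thu: 06:07–14:01 = 7 h 54 min; less 45 min break → 7 h 9 min
Fri: 06:55–16:00 = 9 h 5 min; less 45 min break → 8 h 20 min
Sat: 10:49–22:30 = 11 h 41 min; less 45 min break → 10 h 56 min
Sun: 08:38–20:20 = 11 h 42 min; less 45 min break → 10 h 57 min
Total worked: 54 h 19 min = 3259 min.
Regular 40 h 0 min = 2400 min at €30.00/h; overtime 14 h 19 min = 859 min at €45.00/h.
Pay = (2400 × €30.00 + 859 × €45.00) ÷ 60 = €1844.25.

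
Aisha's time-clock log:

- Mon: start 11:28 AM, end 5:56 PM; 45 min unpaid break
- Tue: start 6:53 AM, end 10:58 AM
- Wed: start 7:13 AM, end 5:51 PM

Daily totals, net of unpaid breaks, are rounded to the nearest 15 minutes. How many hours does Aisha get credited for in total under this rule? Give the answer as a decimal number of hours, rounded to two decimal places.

20.50 hours

Mon: 11:28 AM–5:56 PM = 6 h 28 min − 45 min = 5 h 43 min → rounds to 5 h 45 min
Tue: 6:53 AM–10:58 AM = 4 h 5 min → rounds to 4 h 0 min
Wed: 7:13 AM–5:51 PM = 10 h 38 min → rounds to 10 h 45 min
Total credited: 20 h 30 min.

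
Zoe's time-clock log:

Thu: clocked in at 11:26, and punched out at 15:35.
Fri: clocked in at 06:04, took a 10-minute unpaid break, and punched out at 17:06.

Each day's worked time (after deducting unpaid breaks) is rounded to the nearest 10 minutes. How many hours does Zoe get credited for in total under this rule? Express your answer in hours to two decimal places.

Thu: 11:26–15:35 = 4 h 9 min → rounds to 4 h 10 min
Fri: 06:04–17:06 = 11 h 2 min − 10 min = 10 h 52 min → rounds to 10 h 50 min
Total credited: 15 h 0 min.

15.00 hours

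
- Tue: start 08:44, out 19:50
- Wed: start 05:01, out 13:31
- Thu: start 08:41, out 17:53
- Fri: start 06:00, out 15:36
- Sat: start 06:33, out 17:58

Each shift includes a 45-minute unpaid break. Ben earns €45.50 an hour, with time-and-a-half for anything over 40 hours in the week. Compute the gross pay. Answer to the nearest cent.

Tue: 08:44–19:50 = 11 h 6 min; less 45 min break → 10 h 21 min
Wed: 05:01–13:31 = 8 h 30 min; less 45 min break → 7 h 45 min
Thu: 08:41–17:53 = 9 h 12 min; less 45 min break → 8 h 27 min
Fri: 06:00–15:36 = 9 h 36 min; less 45 min break → 8 h 51 min
Sat: 06:33–17:58 = 11 h 25 min; less 45 min break → 10 h 40 min
Total worked: 46 h 4 min = 2764 min.
Regular 40 h 0 min = 2400 min at €45.50/h; overtime 6 h 4 min = 364 min at €68.25/h.
Pay = (2400 × €45.50 + 364 × €68.25) ÷ 60 = €2234.05.

€2234.05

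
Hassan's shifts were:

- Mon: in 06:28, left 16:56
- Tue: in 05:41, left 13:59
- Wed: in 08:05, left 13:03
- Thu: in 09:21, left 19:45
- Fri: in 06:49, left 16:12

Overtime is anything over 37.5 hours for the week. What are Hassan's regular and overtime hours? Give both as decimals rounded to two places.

Mon: 06:28–16:56 = 10 h 28 min
Tue: 05:41–13:59 = 8 h 18 min
Wed: 08:05–13:03 = 4 h 58 min
Thu: 09:21–19:45 = 10 h 24 min
Fri: 06:49–16:12 = 9 h 23 min
Total worked: 43 h 31 min = 43.52 h.
Threshold 37.5 h → overtime 6 h 1 min, regular 37 h 30 min.

Regular 37.50 hours, overtime 6.02 hours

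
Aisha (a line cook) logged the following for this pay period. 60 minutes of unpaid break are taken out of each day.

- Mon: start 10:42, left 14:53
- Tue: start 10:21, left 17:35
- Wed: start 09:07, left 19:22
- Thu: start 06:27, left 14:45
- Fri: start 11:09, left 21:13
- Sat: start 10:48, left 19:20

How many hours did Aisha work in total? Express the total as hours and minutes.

Mon: 10:42–14:53 = 4 h 11 min; less 60 min break → 3 h 11 min
Tue: 10:21–17:35 = 7 h 14 min; less 60 min break → 6 h 14 min
Wed: 09:07–19:22 = 10 h 15 min; less 60 min break → 9 h 15 min
Thu: 06:27–14:45 = 8 h 18 min; less 60 min break → 7 h 18 min
Fri: 11:09–21:13 = 10 h 4 min; less 60 min break → 9 h 4 min
Sat: 10:48–19:20 = 8 h 32 min; less 60 min break → 7 h 32 min
Total: 3 h 11 min + 6 h 14 min + 9 h 15 min + 7 h 18 min + 9 h 4 min + 7 h 32 min = 42 h 34 min.

42 h 34 min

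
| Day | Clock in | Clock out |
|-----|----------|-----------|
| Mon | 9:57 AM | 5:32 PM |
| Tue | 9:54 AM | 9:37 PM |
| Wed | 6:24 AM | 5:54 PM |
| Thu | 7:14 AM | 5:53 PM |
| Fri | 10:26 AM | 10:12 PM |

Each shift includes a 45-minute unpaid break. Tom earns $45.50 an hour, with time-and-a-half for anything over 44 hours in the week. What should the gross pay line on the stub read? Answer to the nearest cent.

$2375.10

Mon: 9:57 AM–5:32 PM = 7 h 35 min; less 45 min break → 6 h 50 min
Tue: 9:54 AM–9:37 PM = 11 h 43 min; less 45 min break → 10 h 58 min
Wed: 6:24 AM–5:54 PM = 11 h 30 min; less 45 min break → 10 h 45 min
Thu: 7:14 AM–5:53 PM = 10 h 39 min; less 45 min break → 9 h 54 min
Fri: 10:26 AM–10:12 PM = 11 h 46 min; less 45 min break → 11 h 1 min
Total worked: 49 h 28 min = 2968 min.
Regular 44 h 0 min = 2640 min at $45.50/h; overtime 5 h 28 min = 328 min at $68.25/h.
Pay = (2640 × $45.50 + 328 × $68.25) ÷ 60 = $2375.10.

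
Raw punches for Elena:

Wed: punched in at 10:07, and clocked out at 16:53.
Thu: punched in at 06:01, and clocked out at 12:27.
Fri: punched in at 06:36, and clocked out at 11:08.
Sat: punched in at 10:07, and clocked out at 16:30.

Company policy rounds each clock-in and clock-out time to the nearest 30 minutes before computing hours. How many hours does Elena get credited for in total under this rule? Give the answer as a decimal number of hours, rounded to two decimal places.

Wed: in 10:07→10:00, out 16:53→17:00; 7 h 0 min
Thu: in 06:01→06:00, out 12:27→12:30; 6 h 30 min
Fri: in 06:36→06:30, out 11:08→11:00; 4 h 30 min
Sat: in 10:07→10:00, out 16:30→16:30; 6 h 30 min
Total credited: 24 h 30 min.

24.50 hours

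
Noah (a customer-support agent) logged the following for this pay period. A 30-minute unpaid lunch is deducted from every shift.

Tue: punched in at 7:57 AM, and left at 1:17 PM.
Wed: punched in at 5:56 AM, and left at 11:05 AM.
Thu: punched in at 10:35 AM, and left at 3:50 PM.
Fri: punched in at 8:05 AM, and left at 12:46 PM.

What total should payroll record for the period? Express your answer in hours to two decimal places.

18.42 hours

Tue: 7:57 AM–1:17 PM = 5 h 20 min; less 30 min break → 4 h 50 min
Wed: 5:56 AM–11:05 AM = 5 h 9 min; less 30 min break → 4 h 39 min
Thu: 10:35 AM–3:50 PM = 5 h 15 min; less 30 min break → 4 h 45 min
Fri: 8:05 AM–12:46 PM = 4 h 41 min; less 30 min break → 4 h 11 min
Total: 4 h 50 min + 4 h 39 min + 4 h 45 min + 4 h 11 min = 18 h 25 min.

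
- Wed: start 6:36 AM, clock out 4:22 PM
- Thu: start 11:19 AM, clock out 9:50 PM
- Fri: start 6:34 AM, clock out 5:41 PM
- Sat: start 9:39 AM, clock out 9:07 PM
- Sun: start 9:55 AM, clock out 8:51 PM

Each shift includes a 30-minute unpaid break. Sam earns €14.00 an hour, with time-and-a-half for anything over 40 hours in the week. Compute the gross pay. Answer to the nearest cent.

Wed: 6:36 AM–4:22 PM = 9 h 46 min; less 30 min break → 9 h 16 min
Thu: 11:19 AM–9:50 PM = 10 h 31 min; less 30 min break → 10 h 1 min
Fri: 6:34 AM–5:41 PM = 11 h 7 min; less 30 min break → 10 h 37 min
Sat: 9:39 AM–9:07 PM = 11 h 28 min; less 30 min break → 10 h 58 min
Sun: 9:55 AM–8:51 PM = 10 h 56 min; less 30 min break → 10 h 26 min
Total worked: 51 h 18 min = 3078 min.
Regular 40 h 0 min = 2400 min at €14.00/h; overtime 11 h 18 min = 678 min at €21.00/h.
Pay = (2400 × €14.00 + 678 × €21.00) ÷ 60 = €797.30.

€797.30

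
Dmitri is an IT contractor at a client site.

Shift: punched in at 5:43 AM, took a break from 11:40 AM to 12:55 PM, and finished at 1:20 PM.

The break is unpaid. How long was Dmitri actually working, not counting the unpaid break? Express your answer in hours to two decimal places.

6.37 hours

Shift: 5:43 AM–1:20 PM = 7 h 37 min; less 75 min break → 6 h 22 min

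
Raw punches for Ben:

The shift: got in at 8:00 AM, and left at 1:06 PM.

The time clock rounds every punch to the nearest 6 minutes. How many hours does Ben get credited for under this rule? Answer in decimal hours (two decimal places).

The shift: in 8:00 AM→8:00 AM, out 1:06 PM→1:06 PM; 5 h 6 min

5.10 hours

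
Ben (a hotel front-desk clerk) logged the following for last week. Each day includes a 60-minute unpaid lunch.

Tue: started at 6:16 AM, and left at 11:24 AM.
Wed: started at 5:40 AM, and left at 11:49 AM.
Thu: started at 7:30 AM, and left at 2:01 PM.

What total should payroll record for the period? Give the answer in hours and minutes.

14 h 48 min

Tue: 6:16 AM–11:24 AM = 5 h 8 min; less 60 min break → 4 h 8 min
Wed: 5:40 AM–11:49 AM = 6 h 9 min; less 60 min break → 5 h 9 min
Thu: 7:30 AM–2:01 PM = 6 h 31 min; less 60 min break → 5 h 31 min
Total: 4 h 8 min + 5 h 9 min + 5 h 31 min = 14 h 48 min.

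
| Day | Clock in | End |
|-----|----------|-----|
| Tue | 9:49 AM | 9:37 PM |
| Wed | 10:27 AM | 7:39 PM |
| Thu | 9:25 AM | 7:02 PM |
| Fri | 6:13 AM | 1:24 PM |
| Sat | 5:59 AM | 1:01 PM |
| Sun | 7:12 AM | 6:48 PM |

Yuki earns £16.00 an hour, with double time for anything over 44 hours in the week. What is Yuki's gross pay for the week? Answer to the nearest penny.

Tue: 9:49 AM–9:37 PM = 11 h 48 min
Wed: 10:27 AM–7:39 PM = 9 h 12 min
Thu: 9:25 AM–7:02 PM = 9 h 37 min
Fri: 6:13 AM–1:24 PM = 7 h 11 min
Sat: 5:59 AM–1:01 PM = 7 h 2 min
Sun: 7:12 AM–6:48 PM = 11 h 36 min
Total worked: 56 h 26 min = 3386 min.
Regular 44 h 0 min = 2640 min at £16.00/h; overtime 12 h 26 min = 746 min at £32.00/h.
Pay = (2640 × £16.00 + 746 × £32.00) ÷ 60 = £1101.87.

£1101.87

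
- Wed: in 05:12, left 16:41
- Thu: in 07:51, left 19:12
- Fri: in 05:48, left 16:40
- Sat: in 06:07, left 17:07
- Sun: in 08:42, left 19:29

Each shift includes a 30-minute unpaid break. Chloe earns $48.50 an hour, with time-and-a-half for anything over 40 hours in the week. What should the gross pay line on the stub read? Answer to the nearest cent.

Wed: 05:12–16:41 = 11 h 29 min; less 30 min break → 10 h 59 min
Thu: 07:51–19:12 = 11 h 21 min; less 30 min break → 10 h 51 min
Fri: 05:48–16:40 = 10 h 52 min; less 30 min break → 10 h 22 min
Sat: 06:07–17:07 = 11 h 0 min; less 30 min break → 10 h 30 min
Sun: 08:42–19:29 = 10 h 47 min; less 30 min break → 10 h 17 min
Total worked: 52 h 59 min = 3179 min.
Regular 40 h 0 min = 2400 min at $48.50/h; overtime 12 h 59 min = 779 min at $72.75/h.
Pay = (2400 × $48.50 + 779 × $72.75) ÷ 60 = $2884.54.

$2884.54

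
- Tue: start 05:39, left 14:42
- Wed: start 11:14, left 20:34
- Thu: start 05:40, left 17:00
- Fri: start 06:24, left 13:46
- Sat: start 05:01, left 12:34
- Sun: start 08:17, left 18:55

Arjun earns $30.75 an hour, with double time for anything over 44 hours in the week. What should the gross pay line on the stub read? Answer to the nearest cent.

$2045.90

Tue: 05:39–14:42 = 9 h 3 min
Wed: 11:14–20:34 = 9 h 20 min
Thu: 05:40–17:00 = 11 h 20 min
Fri: 06:24–13:46 = 7 h 22 min
Sat: 05:01–12:34 = 7 h 33 min
Sun: 08:17–18:55 = 10 h 38 min
Total worked: 55 h 16 min = 3316 min.
Regular 44 h 0 min = 2640 min at $30.75/h; overtime 11 h 16 min = 676 min at $61.50/h.
Pay = (2640 × $30.75 + 676 × $61.50) ÷ 60 = $2045.90.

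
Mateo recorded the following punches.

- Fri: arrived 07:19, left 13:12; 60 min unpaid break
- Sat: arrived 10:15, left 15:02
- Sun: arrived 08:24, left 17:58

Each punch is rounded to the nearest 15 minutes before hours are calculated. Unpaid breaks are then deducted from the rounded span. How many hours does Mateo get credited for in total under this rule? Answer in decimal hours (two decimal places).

Fri: in 07:19→07:15, out 13:12→13:15; 6 h 0 min − 60 min = 5 h 0 min
Sat: in 10:15→10:15, out 15:02→15:00; 4 h 45 min
Sun: in 08:24→08:30, out 17:58→18:00; 9 h 30 min
Total credited: 19 h 15 min.

19.25 hours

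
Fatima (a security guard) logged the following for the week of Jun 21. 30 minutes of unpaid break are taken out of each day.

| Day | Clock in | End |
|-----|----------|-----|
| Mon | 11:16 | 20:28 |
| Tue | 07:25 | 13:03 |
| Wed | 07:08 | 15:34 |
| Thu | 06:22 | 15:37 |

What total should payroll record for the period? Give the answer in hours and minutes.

30 h 31 min

Mon: 11:16–20:28 = 9 h 12 min; less 30 min break → 8 h 42 min
Tue: 07:25–13:03 = 5 h 38 min; less 30 min break → 5 h 8 min
Wed: 07:08–15:34 = 8 h 26 min; less 30 min break → 7 h 56 min
Thu: 06:22–15:37 = 9 h 15 min; less 30 min break → 8 h 45 min
Total: 8 h 42 min + 5 h 8 min + 7 h 56 min + 8 h 45 min = 30 h 31 min.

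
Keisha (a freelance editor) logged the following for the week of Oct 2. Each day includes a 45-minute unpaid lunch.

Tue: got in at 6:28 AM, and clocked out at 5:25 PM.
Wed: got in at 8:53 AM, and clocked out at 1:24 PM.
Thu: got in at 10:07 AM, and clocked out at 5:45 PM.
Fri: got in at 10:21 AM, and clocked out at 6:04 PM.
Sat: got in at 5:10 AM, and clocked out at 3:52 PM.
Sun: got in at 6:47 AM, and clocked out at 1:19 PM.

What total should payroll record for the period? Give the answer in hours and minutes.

Tue: 6:28 AM–5:25 PM = 10 h 57 min; less 45 min break → 10 h 12 min
Wed: 8:53 AM–1:24 PM = 4 h 31 min; less 45 min break → 3 h 46 min
Thu: 10:07 AM–5:45 PM = 7 h 38 min; less 45 min break → 6 h 53 min
Fri: 10:21 AM–6:04 PM = 7 h 43 min; less 45 min break → 6 h 58 min
Sat: 5:10 AM–3:52 PM = 10 h 42 min; less 45 min break → 9 h 57 min
Sun: 6:47 AM–1:19 PM = 6 h 32 min; less 45 min break → 5 h 47 min
Total: 10 h 12 min + 3 h 46 min + 6 h 53 min + 6 h 58 min + 9 h 57 min + 5 h 47 min = 43 h 33 min.

43 h 33 min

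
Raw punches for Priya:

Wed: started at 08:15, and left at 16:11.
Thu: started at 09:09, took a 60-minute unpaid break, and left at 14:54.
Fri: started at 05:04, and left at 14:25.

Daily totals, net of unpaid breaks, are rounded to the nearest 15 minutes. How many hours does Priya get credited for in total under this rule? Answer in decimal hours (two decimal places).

22.00 hours

Wed: 08:15–16:11 = 7 h 56 min → rounds to 8 h 0 min
Thu: 09:09–14:54 = 5 h 45 min − 60 min = 4 h 45 min → rounds to 4 h 45 min
Fri: 05:04–14:25 = 9 h 21 min → rounds to 9 h 15 min
Total credited: 22 h 0 min.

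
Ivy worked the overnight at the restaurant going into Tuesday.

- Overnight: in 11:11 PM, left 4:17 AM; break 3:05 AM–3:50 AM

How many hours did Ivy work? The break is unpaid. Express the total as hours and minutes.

Overnight: 11:11 PM → midnight = 0 h 49 min; midnight → 4:17 AM = 4 h 17 min; span 5 h 6 min; less 45 min break → 4 h 21 min

4 h 21 min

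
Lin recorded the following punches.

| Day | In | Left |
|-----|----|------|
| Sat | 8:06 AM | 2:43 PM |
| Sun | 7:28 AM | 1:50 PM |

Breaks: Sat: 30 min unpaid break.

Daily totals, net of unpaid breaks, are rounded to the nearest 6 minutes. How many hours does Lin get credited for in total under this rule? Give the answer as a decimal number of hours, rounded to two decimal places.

12.50 hours

Sat: 8:06 AM–2:43 PM = 6 h 37 min − 30 min = 6 h 7 min → rounds to 6 h 6 min
Sun: 7:28 AM–1:50 PM = 6 h 22 min → rounds to 6 h 24 min
Total credited: 12 h 30 min.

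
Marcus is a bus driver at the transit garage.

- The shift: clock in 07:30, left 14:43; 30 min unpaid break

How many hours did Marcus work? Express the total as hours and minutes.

6 h 43 min

The shift: 07:30–14:43 = 7 h 13 min; less 30 min break → 6 h 43 min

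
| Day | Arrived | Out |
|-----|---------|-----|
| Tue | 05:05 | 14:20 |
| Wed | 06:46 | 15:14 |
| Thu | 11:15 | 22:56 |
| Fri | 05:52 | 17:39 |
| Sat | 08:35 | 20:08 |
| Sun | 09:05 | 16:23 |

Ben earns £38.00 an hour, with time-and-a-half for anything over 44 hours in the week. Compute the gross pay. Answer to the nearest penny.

Tue: 05:05–14:20 = 9 h 15 min
Wed: 06:46–15:14 = 8 h 28 min
Thu: 11:15–22:56 = 11 h 41 min
Fri: 05:52–17:39 = 11 h 47 min
Sat: 08:35–20:08 = 11 h 33 min
Sun: 09:05–16:23 = 7 h 18 min
Total worked: 60 h 2 min = 3602 min.
Regular 44 h 0 min = 2640 min at £38.00/h; overtime 16 h 2 min = 962 min at £57.00/h.
Pay = (2640 × £38.00 + 962 × £57.00) ÷ 60 = £2585.90.

£2585.90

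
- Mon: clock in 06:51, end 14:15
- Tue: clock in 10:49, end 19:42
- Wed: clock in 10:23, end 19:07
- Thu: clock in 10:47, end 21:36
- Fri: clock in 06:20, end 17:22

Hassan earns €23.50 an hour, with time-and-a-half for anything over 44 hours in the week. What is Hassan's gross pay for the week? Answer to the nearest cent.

Mon: 06:51–14:15 = 7 h 24 min
Tue: 10:49–19:42 = 8 h 53 min
Wed: 10:23–19:07 = 8 h 44 min
Thu: 10:47–21:36 = 10 h 49 min
Fri: 06:20–17:22 = 11 h 2 min
Total worked: 46 h 52 min = 2812 min.
Regular 44 h 0 min = 2640 min at €23.50/h; overtime 2 h 52 min = 172 min at €35.25/h.
Pay = (2640 × €23.50 + 172 × €35.25) ÷ 60 = €1135.05.

€1135.05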